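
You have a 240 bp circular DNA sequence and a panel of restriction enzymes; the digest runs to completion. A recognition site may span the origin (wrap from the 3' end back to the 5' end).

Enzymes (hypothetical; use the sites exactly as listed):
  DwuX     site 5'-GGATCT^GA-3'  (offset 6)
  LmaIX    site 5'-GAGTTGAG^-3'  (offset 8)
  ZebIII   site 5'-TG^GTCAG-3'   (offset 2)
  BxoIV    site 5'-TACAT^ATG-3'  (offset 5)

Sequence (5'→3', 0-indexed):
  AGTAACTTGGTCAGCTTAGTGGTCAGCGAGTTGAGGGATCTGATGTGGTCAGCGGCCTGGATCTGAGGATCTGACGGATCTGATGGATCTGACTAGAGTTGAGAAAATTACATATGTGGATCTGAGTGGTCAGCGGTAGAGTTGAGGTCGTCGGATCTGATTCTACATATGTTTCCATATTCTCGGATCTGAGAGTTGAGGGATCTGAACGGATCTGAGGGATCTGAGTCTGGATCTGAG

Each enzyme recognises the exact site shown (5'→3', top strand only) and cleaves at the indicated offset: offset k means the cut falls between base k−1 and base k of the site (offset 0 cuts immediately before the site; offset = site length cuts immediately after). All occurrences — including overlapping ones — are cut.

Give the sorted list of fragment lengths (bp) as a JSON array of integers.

[5,6,6,6,8,9,9,9,10,10,10,10,10,12,12,12,12,13,14,17,18,22]

Scan for sites:
  DwuX GGATCTGA/6: at [35, 58, 66, 75, 84, 117, 152, 184, 200, 210, 219, 231] ⇒ [41, 64, 72, 81, 90, 123, 158, 190, 206, 216, 225, 237]
  LmaIX GAGTTGAG/8: at [27, 95, 138, 192] ⇒ [35, 103, 146, 200]
  ZebIII TGGTCAG/2: at [7, 19, 45, 126] ⇒ [9, 21, 47, 128]
  BxoIV TACATATG/5: at [108, 163] ⇒ [113, 168]

Pooled cuts: [9, 21, 35, 41, 47, 64, 72, 81, 90, 103, 113, 123, 128, 146, 158, 168, 190, 200, 206, 216, 225, 237]

Fragment lengths:
  9→21: 12 bp
  21→35: 14 bp
  35→41: 6 bp
  41→47: 6 bp
  47→64: 17 bp
  64→72: 8 bp
  72→81: 9 bp
  81→90: 9 bp
  90→103: 13 bp
  103→113: 10 bp
  113→123: 10 bp
  123→128: 5 bp
  128→146: 18 bp
  146→158: 12 bp
  158→168: 10 bp
  168→190: 22 bp
  190→200: 10 bp
  200→206: 6 bp
  206→216: 10 bp
  216→225: 9 bp
  225→237: 12 bp
  237→9 (wrap): 240-237+9 = 12 bp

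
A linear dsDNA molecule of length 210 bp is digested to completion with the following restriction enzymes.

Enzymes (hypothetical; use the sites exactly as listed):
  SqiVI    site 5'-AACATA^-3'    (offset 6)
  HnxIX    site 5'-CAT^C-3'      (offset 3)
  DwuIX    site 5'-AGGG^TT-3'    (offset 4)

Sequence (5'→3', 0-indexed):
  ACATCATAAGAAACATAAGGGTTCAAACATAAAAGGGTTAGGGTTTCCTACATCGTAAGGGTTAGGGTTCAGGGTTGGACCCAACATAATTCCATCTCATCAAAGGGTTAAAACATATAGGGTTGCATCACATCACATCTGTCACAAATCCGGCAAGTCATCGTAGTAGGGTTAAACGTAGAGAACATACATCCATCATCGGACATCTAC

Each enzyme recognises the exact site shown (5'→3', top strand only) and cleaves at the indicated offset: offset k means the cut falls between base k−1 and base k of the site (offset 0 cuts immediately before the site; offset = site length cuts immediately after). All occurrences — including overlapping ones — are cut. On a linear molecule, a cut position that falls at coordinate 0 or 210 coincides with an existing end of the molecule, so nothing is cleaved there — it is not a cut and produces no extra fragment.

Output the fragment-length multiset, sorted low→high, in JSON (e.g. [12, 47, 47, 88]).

Scan for sites:
  SqiVI AACATA/6: at [11, 25, 82, 111, 183] ⇒ [17, 31, 88, 117, 189]
  HnxIX CATC/3: at [1, 50, 92, 97, 125, 130, 135, 158, 189, 193, 196, 203] ⇒ [4, 53, 95, 100, 128, 133, 138, 161, 192, 196, 199, 206]
  DwuIX AGGGTT/4: at [17, 33, 39, 57, 63, 70, 103, 118, 167] ⇒ [21, 37, 43, 61, 67, 74, 107, 122, 171]

Pooled cuts: [4, 17, 21, 31, 37, 43, 53, 61, 67, 74, 88, 95, 100, 107, 117, 122, 128, 133, 138, 161, 171, 189, 192, 196, 199, 206]

Fragments:
  [0,4): 4 bp
  [4,17): 13 bp
  [17,21): 4 bp
  [21,31): 10 bp
  [31,37): 6 bp
  [37,43): 6 bp
  [43,53): 10 bp
  [53,61): 8 bp
  [61,67): 6 bp
  [67,74): 7 bp
  [74,88): 14 bp
  [88,95): 7 bp
  [95,100): 5 bp
  [100,107): 7 bp
  [107,117): 10 bp
  [117,122): 5 bp
  [122,128): 6 bp
  [128,133): 5 bp
  [133,138): 5 bp
  [138,161): 23 bp
  [161,171): 10 bp
  [171,189): 18 bp
  [189,192): 3 bp
  [192,196): 4 bp
  [196,199): 3 bp
  [199,206): 7 bp
  [206,210): 4 bp

[3,3,4,4,4,4,5,5,5,5,6,6,6,6,7,7,7,7,8,10,10,10,10,13,14,18,23]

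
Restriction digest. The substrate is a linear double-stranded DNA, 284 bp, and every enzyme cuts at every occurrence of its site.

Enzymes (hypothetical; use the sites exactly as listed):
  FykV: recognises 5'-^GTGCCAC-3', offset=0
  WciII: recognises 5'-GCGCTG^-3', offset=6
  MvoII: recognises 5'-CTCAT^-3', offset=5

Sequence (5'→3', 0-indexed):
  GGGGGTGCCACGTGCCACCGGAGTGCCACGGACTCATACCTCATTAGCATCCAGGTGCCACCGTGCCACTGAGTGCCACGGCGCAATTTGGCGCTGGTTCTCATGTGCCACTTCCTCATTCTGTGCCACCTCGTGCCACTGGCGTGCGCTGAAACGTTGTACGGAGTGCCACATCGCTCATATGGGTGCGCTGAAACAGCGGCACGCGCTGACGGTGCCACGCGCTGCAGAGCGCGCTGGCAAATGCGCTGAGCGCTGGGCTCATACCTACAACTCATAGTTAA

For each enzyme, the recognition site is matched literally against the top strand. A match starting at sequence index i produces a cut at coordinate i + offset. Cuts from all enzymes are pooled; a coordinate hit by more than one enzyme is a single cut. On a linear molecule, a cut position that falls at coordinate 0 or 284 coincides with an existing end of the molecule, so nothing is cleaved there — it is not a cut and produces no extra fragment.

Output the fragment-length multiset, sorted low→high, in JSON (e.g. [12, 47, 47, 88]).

[3,3,4,6,7,7,7,7,8,8,10,10,10,11,12,12,12,13,13,14,15,15,16,18,19,24]

Site scan:
  FykV (GTGCCAC, off=0): starts [4, 11, 22, 54, 62, 72, 104, 122, 132, 165, 214] → cuts [4, 11, 22, 54, 62, 72, 104, 122, 132, 165, 214]
  WciII (GCGCTG, off=6): starts [90, 145, 187, 205, 221, 233, 245, 252] → cuts [96, 151, 193, 211, 227, 239, 251, 258]
  MvoII (CTCAT, off=5): starts [32, 39, 99, 114, 176, 260, 273] → cuts [37, 44, 104, 119, 181, 265, 278]

All cut coordinates (distinct, sorted): [4, 11, 22, 37, 44, 54, 62, 72, 96, 104, 119, 122, 132, 151, 165, 181, 193, 211, 214, 227, 239, 251, 258, 265, 278]

Fragment lengths:
  [0,4): 4 bp
  [4,11): 7 bp
  [11,22): 11 bp
  [22,37): 15 bp
  [37,44): 7 bp
  [44,54): 10 bp
  [54,62): 8 bp
  [62,72): 10 bp
  [72,96): 24 bp
  [96,104): 8 bp
  [104,119): 15 bp
  [119,122): 3 bp
  [122,132): 10 bp
  [132,151): 19 bp
  [151,165): 14 bp
  [165,181): 16 bp
  [181,193): 12 bp
  [193,211): 18 bp
  [211,214): 3 bp
  [214,227): 13 bp
  [227,239): 12 bp
  [239,251): 12 bp
  [251,258): 7 bp
  [258,265): 7 bp
  [265,278): 13 bp
  [278,284): 6 bp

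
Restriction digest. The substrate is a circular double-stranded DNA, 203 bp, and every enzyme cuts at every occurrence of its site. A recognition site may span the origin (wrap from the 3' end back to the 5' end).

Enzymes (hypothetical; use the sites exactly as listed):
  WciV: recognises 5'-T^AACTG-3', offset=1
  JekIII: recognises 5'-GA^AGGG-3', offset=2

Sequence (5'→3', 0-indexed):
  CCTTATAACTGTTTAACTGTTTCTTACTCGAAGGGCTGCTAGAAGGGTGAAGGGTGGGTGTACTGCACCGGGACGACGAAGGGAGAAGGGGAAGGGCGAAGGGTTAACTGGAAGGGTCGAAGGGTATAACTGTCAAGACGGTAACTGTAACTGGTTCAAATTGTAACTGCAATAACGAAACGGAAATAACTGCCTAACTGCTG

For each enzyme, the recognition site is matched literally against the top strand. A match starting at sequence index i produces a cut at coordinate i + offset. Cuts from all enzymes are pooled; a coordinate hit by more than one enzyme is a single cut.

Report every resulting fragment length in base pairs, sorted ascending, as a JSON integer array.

Site scan:
  WciV (TAACTG, off=1): starts [5, 13, 104, 126, 141, 147, 163, 186, 194] → cuts [6, 14, 105, 127, 142, 148, 164, 187, 195]
  JekIII (GAAGGG, off=2): starts [29, 41, 48, 77, 84, 90, 97, 110, 118] → cuts [31, 43, 50, 79, 86, 92, 99, 112, 120]

All cut coordinates (distinct, sorted): [6, 14, 31, 43, 50, 79, 86, 92, 99, 105, 112, 120, 127, 142, 148, 164, 187, 195]

Fragment lengths:
  6→14: 8 bp
  14→31: 17 bp
  31→43: 12 bp
  43→50: 7 bp
  50→79: 29 bp
  79→86: 7 bp
  86→92: 6 bp
  92→99: 7 bp
  99→105: 6 bp
  105→112: 7 bp
  112→120: 8 bp
  120→127: 7 bp
  127→142: 15 bp
  142→148: 6 bp
  148→164: 16 bp
  164→187: 23 bp
  187→195: 8 bp
  195→6 (wrap): 203-195+6 = 14 bp

[6,6,6,7,7,7,7,7,8,8,8,12,14,15,16,17,23,29]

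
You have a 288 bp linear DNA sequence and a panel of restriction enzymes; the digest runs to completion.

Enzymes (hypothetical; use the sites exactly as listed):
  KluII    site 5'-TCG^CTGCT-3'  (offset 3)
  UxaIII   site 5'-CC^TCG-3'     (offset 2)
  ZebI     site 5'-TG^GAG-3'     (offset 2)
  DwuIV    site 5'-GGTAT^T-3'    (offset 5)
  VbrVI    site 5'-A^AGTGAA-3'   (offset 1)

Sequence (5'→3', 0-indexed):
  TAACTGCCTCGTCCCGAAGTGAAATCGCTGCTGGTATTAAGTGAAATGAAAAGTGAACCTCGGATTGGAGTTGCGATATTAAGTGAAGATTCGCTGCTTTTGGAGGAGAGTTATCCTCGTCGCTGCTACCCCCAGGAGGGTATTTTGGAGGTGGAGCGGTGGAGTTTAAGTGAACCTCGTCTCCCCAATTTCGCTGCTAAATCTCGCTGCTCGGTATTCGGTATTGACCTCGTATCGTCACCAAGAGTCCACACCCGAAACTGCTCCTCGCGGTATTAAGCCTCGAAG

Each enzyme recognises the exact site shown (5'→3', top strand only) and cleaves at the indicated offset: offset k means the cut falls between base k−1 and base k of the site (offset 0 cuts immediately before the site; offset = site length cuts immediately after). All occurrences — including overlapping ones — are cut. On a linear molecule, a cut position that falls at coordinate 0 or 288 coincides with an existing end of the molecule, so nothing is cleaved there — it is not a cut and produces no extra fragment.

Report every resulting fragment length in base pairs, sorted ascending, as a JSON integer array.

Site scan:
  KluII TCGCTGCT/3: at [24, 90, 119, 190, 203] ⇒ [27, 93, 122, 193, 206]
  UxaIII CCTCG/2: at [6, 57, 114, 174, 227, 265, 280] ⇒ [8, 59, 116, 176, 229, 267, 282]
  ZebI TGGAG/2: at [65, 100, 145, 151, 159] ⇒ [67, 102, 147, 153, 161]
  DwuIV GGTATT/5: at [32, 138, 212, 219, 271] ⇒ [37, 143, 217, 224, 276]
  VbrVI AAGTGAA/1: at [16, 38, 50, 80, 167] ⇒ [17, 39, 51, 81, 168]

All cut coordinates (distinct, sorted): [8, 17, 27, 37, 39, 51, 59, 67, 81, 93, 102, 116, 122, 143, 147, 153, 161, 168, 176, 193, 206, 217, 224, 229, 267, 276, 282]

Fragments:
  [0,8): 8 bp
  [8,17): 9 bp
  [17,27): 10 bp
  [27,37): 10 bp
  [37,39): 2 bp
  [39,51): 12 bp
  [51,59): 8 bp
  [59,67): 8 bp
  [67,81): 14 bp
  [81,93): 12 bp
  [93,102): 9 bp
  [102,116): 14 bp
  [116,122): 6 bp
  [122,143): 21 bp
  [143,147): 4 bp
  [147,153): 6 bp
  [153,161): 8 bp
  [161,168): 7 bp
  [168,176): 8 bp
  [176,193): 17 bp
  [193,206): 13 bp
  [206,217): 11 bp
  [217,224): 7 bp
  [224,229): 5 bp
  [229,267): 38 bp
  [267,276): 9 bp
  [276,282): 6 bp
  [282,288): 6 bp

[2,4,5,6,6,6,6,7,7,8,8,8,8,8,9,9,9,10,10,11,12,12,13,14,14,17,21,38]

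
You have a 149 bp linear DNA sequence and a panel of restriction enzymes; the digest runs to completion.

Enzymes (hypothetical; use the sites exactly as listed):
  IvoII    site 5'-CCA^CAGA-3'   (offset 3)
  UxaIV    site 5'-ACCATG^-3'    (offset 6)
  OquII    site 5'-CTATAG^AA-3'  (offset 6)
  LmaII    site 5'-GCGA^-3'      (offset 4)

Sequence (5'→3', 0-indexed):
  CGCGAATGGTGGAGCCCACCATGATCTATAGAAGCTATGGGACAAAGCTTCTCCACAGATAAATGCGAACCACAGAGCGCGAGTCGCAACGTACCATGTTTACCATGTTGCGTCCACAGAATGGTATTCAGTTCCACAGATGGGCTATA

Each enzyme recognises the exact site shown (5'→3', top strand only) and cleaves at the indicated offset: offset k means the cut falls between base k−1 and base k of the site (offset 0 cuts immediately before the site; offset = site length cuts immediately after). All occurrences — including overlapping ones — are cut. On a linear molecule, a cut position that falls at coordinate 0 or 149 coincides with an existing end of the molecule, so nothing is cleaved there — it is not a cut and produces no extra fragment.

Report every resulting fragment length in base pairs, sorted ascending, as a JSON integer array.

Scan for sites:
  IvoII (CCACAGA, off=3): starts [52, 69, 113, 133] → cuts [55, 72, 116, 136]
  UxaIV (ACCATG, off=6): starts [17, 92, 101] → cuts [23, 98, 107]
  OquII (CTATAGAA, off=6): starts [25] → cuts [31]
  LmaII (GCGA, off=4): starts [1, 64, 78] → cuts [5, 68, 82]

Pooled cuts: [5, 23, 31, 55, 68, 72, 82, 98, 107, 116, 136]

Fragments:
  [0,5): 5 bp
  [5,23): 18 bp
  [23,31): 8 bp
  [31,55): 24 bp
  [55,68): 13 bp
  [68,72): 4 bp
  [72,82): 10 bp
  [82,98): 16 bp
  [98,107): 9 bp
  [107,116): 9 bp
  [116,136): 20 bp
  [136,149): 13 bp

[4,5,8,9,9,10,13,13,16,18,20,24]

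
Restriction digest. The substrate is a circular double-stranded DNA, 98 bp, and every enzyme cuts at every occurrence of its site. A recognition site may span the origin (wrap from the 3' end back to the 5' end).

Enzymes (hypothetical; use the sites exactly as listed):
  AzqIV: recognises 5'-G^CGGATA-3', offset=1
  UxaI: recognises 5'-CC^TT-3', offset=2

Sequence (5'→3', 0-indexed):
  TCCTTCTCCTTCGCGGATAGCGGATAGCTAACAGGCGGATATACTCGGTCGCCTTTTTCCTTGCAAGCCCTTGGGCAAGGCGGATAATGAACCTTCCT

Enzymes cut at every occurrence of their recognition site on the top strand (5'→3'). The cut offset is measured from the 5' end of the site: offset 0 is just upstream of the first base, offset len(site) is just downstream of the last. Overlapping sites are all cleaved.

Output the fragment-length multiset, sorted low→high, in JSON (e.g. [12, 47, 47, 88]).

[4,4,4,6,7,7,10,10,13,15,18]

Site scan:
  AzqIV GCGGATA/1: at [12, 19, 34, 79] ⇒ [13, 20, 35, 80]
  UxaI CCTT/2: at [1, 7, 51, 58, 68, 91, 95] ⇒ [3, 9, 53, 60, 70, 93, 97]

All cut coordinates (distinct, sorted): [3, 9, 13, 20, 35, 53, 60, 70, 80, 93, 97]

Fragments:
  3→9: 6 bp
  9→13: 4 bp
  13→20: 7 bp
  20→35: 15 bp
  35→53: 18 bp
  53→60: 7 bp
  60→70: 10 bp
  70→80: 10 bp
  80→93: 13 bp
  93→97: 4 bp
  97→3 (wrap): 98-97+3 = 4 bp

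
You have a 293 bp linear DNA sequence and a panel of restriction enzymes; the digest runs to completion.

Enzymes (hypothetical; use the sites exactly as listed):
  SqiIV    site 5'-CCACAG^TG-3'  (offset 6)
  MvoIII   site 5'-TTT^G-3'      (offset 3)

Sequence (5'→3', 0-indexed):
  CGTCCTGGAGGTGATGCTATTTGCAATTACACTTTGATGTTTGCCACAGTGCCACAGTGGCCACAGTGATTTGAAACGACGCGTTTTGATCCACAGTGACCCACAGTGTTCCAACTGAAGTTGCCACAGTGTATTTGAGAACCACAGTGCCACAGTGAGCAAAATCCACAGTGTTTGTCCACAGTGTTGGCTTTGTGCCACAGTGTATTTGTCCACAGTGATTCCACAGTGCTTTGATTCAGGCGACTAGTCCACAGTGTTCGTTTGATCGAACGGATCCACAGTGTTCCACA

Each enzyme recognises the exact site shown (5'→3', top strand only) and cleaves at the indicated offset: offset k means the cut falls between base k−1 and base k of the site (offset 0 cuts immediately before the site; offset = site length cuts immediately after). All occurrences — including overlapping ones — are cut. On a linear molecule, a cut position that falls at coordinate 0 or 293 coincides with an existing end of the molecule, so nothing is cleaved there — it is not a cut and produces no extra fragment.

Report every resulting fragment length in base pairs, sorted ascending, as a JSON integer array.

[5,6,6,7,7,7,7,8,8,8,8,9,9,9,9,9,10,10,11,11,13,15,16,18,22,22,23]

Site scan:
  SqiIV (CCACAGTG, off=6): starts [43, 51, 60, 90, 100, 123, 141, 149, 165, 178, 197, 212, 223, 251, 278] → cuts [49, 57, 66, 96, 106, 129, 147, 155, 171, 184, 203, 218, 229, 257, 284]
  MvoIII (TTTG, off=3): starts [19, 32, 39, 69, 84, 133, 173, 191, 207, 232, 263] → cuts [22, 35, 42, 72, 87, 136, 176, 194, 210, 235, 266]

All cut coordinates (distinct, sorted): [22, 35, 42, 49, 57, 66, 72, 87, 96, 106, 129, 136, 147, 155, 171, 176, 184, 194, 203, 210, 218, 229, 235, 257, 266, 284]

Fragment lengths:
  [0,22): 22 bp
  [22,35): 13 bp
  [35,42): 7 bp
  [42,49): 7 bp
  [49,57): 8 bp
  [57,66): 9 bp
  [66,72): 6 bp
  [72,87): 15 bp
  [87,96): 9 bp
  [96,106): 10 bp
  [106,129): 23 bp
  [129,136): 7 bp
  [136,147): 11 bp
  [147,155): 8 bp
  [155,171): 16 bp
  [171,176): 5 bp
  [176,184): 8 bp
  [184,194): 10 bp
  [194,203): 9 bp
  [203,210): 7 bp
  [210,218): 8 bp
  [218,229): 11 bp
  [229,235): 6 bp
  [235,257): 22 bp
  [257,266): 9 bp
  [266,284): 18 bp
  [284,293): 9 bp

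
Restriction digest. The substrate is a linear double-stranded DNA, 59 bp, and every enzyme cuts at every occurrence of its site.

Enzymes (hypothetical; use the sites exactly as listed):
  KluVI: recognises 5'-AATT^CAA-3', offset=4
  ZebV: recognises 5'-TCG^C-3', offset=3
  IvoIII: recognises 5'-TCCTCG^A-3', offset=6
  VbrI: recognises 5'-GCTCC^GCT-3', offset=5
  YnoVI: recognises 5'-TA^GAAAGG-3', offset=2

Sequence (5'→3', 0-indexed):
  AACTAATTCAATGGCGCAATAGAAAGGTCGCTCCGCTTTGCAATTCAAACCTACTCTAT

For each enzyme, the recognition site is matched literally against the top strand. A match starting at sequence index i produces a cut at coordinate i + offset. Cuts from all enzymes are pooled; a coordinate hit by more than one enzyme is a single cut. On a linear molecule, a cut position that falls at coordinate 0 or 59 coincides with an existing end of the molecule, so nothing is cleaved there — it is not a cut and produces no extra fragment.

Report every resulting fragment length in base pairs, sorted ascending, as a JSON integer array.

[4,8,9,11,13,14]

Site scan:
  KluVI AATTCAA/4: at [4, 41] ⇒ [8, 45]
  ZebV TCGC/3: at [27] ⇒ [30]
  IvoIII (TCCTCGA, off=6): no sites
  VbrI GCTCCGCT/5: at [29] ⇒ [34]
  YnoVI TAGAAAGG/2: at [19] ⇒ [21]

Pooled cuts: [8, 21, 30, 34, 45]

Fragment lengths:
  [0,8): 8 bp
  [8,21): 13 bp
  [21,30): 9 bp
  [30,34): 4 bp
  [34,45): 11 bp
  [45,59): 14 bp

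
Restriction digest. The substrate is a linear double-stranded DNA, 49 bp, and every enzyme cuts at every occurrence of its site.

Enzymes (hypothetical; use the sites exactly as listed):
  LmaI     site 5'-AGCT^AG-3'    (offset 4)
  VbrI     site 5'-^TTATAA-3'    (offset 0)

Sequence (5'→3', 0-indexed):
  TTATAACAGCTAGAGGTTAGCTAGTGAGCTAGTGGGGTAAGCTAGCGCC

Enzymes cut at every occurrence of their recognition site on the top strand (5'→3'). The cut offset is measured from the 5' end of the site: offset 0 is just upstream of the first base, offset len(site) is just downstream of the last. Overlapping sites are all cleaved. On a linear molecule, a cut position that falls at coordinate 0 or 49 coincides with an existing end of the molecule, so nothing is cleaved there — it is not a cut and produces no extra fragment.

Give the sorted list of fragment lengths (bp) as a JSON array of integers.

[6,8,11,11,13]

Per-enzyme occurrences:
  LmaI (AGCTAG, off=4): starts [7, 18, 26, 39] → cuts [11, 22, 30, 43]
  VbrI (TTATAA, off=0): starts [0] → cuts [] (position 0 is a terminus of the linear molecule — no cut)

Pooled cuts: [11, 22, 30, 43]

Fragment lengths:
  [0,11): 11 bp
  [11,22): 11 bp
  [22,30): 8 bp
  [30,43): 13 bp
  [43,49): 6 bp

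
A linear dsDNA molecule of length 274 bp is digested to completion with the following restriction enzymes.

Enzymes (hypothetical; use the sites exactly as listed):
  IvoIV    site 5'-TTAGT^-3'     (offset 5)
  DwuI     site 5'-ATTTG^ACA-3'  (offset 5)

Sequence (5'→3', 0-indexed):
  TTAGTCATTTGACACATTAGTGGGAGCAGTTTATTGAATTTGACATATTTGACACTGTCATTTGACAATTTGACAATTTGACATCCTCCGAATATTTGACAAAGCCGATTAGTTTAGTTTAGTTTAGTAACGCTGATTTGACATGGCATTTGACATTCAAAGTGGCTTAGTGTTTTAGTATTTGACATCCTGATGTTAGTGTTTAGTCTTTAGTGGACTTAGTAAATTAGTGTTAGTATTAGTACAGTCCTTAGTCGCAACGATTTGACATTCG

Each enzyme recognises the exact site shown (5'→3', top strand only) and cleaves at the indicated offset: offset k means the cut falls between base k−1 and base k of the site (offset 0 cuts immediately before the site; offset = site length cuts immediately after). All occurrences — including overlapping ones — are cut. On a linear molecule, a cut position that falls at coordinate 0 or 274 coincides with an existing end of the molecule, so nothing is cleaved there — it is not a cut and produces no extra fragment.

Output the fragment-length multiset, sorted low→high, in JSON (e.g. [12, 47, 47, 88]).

Per-enzyme occurrences:
  IvoIV (TTAGT, off=5): starts [0, 16, 108, 113, 118, 123, 166, 174, 195, 202, 209, 218, 226, 232, 238, 250] → cuts [5, 21, 113, 118, 123, 128, 171, 179, 200, 207, 214, 223, 231, 237, 243, 255]
  DwuI (ATTTGACA, off=5): starts [6, 37, 46, 59, 67, 75, 93, 135, 147, 179, 262] → cuts [11, 42, 51, 64, 72, 80, 98, 140, 152, 184, 267]

Pooled cuts: [5, 11, 21, 42, 51, 64, 72, 80, 98, 113, 118, 123, 128, 140, 152, 171, 179, 184, 200, 207, 214, 223, 231, 237, 243, 255, 267]

Fragments:
  [0,5): 5 bp
  [5,11): 6 bp
  [11,21): 10 bp
  [21,42): 21 bp
  [42,51): 9 bp
  [51,64): 13 bp
  [64,72): 8 bp
  [72,80): 8 bp
  [80,98): 18 bp
  [98,113): 15 bp
  [113,118): 5 bp
  [118,123): 5 bp
  [123,128): 5 bp
  [128,140): 12 bp
  [140,152): 12 bp
  [152,171): 19 bp
  [171,179): 8 bp
  [179,184): 5 bp
  [184,200): 16 bp
  [200,207): 7 bp
  [207,214): 7 bp
  [214,223): 9 bp
  [223,231): 8 bp
  [231,237): 6 bp
  [237,243): 6 bp
  [243,255): 12 bp
  [255,267): 12 bp
  [267,274): 7 bp

[5,5,5,5,5,6,6,6,7,7,7,8,8,8,8,9,9,10,12,12,12,12,13,15,16,18,19,21]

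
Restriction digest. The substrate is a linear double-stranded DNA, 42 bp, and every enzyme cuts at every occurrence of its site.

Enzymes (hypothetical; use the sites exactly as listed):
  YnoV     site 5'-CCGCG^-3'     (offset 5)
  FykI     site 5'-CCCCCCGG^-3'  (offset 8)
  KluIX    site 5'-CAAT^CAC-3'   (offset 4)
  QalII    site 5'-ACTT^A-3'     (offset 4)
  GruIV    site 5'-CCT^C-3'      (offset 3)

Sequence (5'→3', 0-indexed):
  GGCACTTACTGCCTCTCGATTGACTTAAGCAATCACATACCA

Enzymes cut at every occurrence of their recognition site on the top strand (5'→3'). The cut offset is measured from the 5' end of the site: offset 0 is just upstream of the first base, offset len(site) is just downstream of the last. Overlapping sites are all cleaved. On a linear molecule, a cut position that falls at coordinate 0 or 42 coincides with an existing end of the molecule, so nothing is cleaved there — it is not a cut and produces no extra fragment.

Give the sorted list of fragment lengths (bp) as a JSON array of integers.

[7,7,7,9,12]

Per-enzyme occurrences:
  YnoV (CCGCG, off=5): no sites
  FykI (CCCCCCGG, off=8): no sites
  KluIX CAATCAC/4: at [29] ⇒ [33]
  QalII ACTTA/4: at [3, 22] ⇒ [7, 26]
  GruIV CCTC/3: at [11] ⇒ [14]

Pooled cuts: [7, 14, 26, 33]

Fragment lengths:
  [0,7): 7 bp
  [7,14): 7 bp
  [14,26): 12 bp
  [26,33): 7 bp
  [33,42): 9 bp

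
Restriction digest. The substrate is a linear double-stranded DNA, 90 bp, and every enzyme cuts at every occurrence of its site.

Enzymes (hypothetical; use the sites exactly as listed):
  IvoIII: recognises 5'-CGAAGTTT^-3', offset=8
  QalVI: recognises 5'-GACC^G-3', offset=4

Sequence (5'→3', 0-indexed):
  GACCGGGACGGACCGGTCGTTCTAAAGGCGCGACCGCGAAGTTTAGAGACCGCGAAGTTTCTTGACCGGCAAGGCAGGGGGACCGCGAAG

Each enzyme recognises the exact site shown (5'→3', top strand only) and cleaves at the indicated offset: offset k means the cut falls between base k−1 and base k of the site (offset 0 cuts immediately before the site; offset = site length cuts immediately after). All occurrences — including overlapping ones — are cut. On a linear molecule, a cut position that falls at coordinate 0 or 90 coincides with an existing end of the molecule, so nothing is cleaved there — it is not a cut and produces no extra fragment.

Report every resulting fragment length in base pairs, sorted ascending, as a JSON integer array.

Per-enzyme occurrences:
  IvoIII (CGAAGTTT, off=8): starts [36, 52] → cuts [44, 60]
  QalVI (GACCG, off=4): starts [0, 10, 31, 47, 63, 80] → cuts [4, 14, 35, 51, 67, 84]

Pooled cuts: [4, 14, 35, 44, 51, 60, 67, 84]

Fragments:
  [0,4): 4 bp
  [4,14): 10 bp
  [14,35): 21 bp
  [35,44): 9 bp
  [44,51): 7 bp
  [51,60): 9 bp
  [60,67): 7 bp
  [67,84): 17 bp
  [84,90): 6 bp

[4,6,7,7,9,9,10,17,21]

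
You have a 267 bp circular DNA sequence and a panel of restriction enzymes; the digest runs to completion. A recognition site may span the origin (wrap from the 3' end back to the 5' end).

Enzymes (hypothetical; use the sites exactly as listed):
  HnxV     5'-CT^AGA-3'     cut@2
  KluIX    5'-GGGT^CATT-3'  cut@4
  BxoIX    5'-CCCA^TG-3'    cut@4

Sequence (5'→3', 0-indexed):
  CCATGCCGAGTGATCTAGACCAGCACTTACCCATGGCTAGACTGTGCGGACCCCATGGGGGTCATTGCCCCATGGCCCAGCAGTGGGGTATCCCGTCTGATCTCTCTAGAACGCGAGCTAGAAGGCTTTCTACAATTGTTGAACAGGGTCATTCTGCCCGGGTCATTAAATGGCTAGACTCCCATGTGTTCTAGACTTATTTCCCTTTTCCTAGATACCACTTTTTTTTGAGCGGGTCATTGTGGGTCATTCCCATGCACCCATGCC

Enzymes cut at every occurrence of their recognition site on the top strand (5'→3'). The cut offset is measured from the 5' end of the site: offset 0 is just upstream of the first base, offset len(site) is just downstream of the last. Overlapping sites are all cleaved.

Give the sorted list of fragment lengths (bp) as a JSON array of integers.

[5,7,7,8,8,8,9,10,10,12,12,13,14,17,17,20,25,30,35]

Per-enzyme occurrences:
  HnxV (CTAGA, off=2): starts [14, 36, 105, 117, 173, 190, 210] → cuts [16, 38, 107, 119, 175, 192, 212]
  KluIX (GGGTCATT, off=4): starts [58, 145, 159, 233, 243] → cuts [62, 149, 163, 237, 247]
  BxoIX (CCCATG, off=4): starts [29, 51, 68, 180, 251, 259, 266] → cuts [3, 33, 55, 72, 184, 255, 263]

All cut coordinates (distinct, sorted): [3, 16, 33, 38, 55, 62, 72, 107, 119, 149, 163, 175, 184, 192, 212, 237, 247, 255, 263]

Fragments:
  3→16: 13 bp
  16→33: 17 bp
  33→38: 5 bp
  38→55: 17 bp
  55→62: 7 bp
  62→72: 10 bp
  72→107: 35 bp
  107→119: 12 bp
  119→149: 30 bp
  149→163: 14 bp
  163→175: 12 bp
  175→184: 9 bp
  184→192: 8 bp
  192→212: 20 bp
  212→237: 25 bp
  237→247: 10 bp
  247→255: 8 bp
  255→263: 8 bp
  263→3 (wrap): 267-263+3 = 7 bp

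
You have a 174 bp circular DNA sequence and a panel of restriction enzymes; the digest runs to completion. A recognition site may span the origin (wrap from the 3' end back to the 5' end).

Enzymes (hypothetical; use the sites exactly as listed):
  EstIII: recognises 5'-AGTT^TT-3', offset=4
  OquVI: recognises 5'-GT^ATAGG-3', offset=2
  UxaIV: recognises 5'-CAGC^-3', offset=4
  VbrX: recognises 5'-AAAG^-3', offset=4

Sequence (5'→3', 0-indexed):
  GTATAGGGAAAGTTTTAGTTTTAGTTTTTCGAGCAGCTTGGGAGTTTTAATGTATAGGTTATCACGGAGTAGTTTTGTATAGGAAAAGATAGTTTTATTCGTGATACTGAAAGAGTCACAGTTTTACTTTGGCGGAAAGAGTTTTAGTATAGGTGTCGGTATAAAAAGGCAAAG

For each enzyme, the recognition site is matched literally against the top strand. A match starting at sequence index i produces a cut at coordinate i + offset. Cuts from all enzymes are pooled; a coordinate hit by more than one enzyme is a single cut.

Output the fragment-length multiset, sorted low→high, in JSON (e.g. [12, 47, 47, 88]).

Site scan:
  EstIII AGTTTT/4: at [10, 16, 22, 42, 70, 90, 119, 139] ⇒ [14, 20, 26, 46, 74, 94, 123, 143]
  OquVI GTATAGG/2: at [0, 51, 76, 146] ⇒ [2, 53, 78, 148]
  UxaIV CAGC/4: at [33] ⇒ [37]
  VbrX AAAG/4: at [8, 84, 109, 135, 164, 170] ⇒ [0, 12, 88, 113, 139, 168]

All cut coordinates (distinct, sorted): [0, 2, 12, 14, 20, 26, 37, 46, 53, 74, 78, 88, 94, 113, 123, 139, 143, 148, 168]

Fragment lengths:
  0→2: 2 bp
  2→12: 10 bp
  12→14: 2 bp
  14→20: 6 bp
  20→26: 6 bp
  26→37: 11 bp
  37→46: 9 bp
  46→53: 7 bp
  53→74: 21 bp
  74→78: 4 bp
  78→88: 10 bp
  88→94: 6 bp
  94→113: 19 bp
  113→123: 10 bp
  123→139: 16 bp
  139→143: 4 bp
  143→148: 5 bp
  148→168: 20 bp
  168→0 (wrap): 174-168+0 = 6 bp

[2,2,4,4,5,6,6,6,6,7,9,10,10,10,11,16,19,20,21]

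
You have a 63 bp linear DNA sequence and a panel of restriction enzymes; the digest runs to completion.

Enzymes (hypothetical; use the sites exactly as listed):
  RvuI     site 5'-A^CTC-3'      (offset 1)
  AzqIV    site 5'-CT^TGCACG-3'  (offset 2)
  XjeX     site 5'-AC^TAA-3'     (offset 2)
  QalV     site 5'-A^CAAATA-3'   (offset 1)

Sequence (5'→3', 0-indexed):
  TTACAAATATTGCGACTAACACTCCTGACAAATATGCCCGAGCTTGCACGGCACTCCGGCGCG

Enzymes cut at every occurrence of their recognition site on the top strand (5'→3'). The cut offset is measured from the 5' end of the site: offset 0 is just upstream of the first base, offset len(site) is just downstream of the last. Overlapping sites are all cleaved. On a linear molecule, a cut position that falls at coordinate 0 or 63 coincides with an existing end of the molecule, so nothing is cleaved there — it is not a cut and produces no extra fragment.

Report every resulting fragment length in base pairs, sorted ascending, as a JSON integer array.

Scan for sites:
  RvuI (ACTC, off=1): starts [20, 52] → cuts [21, 53]
  AzqIV (CTTGCACG, off=2): starts [42] → cuts [44]
  XjeX (ACTAA, off=2): starts [14] → cuts [16]
  QalV (ACAAATA, off=1): starts [2, 27] → cuts [3, 28]

All cut coordinates (distinct, sorted): [3, 16, 21, 28, 44, 53]

Fragments:
  [0,3): 3 bp
  [3,16): 13 bp
  [16,21): 5 bp
  [21,28): 7 bp
  [28,44): 16 bp
  [44,53): 9 bp
  [53,63): 10 bp

[3,5,7,9,10,13,16]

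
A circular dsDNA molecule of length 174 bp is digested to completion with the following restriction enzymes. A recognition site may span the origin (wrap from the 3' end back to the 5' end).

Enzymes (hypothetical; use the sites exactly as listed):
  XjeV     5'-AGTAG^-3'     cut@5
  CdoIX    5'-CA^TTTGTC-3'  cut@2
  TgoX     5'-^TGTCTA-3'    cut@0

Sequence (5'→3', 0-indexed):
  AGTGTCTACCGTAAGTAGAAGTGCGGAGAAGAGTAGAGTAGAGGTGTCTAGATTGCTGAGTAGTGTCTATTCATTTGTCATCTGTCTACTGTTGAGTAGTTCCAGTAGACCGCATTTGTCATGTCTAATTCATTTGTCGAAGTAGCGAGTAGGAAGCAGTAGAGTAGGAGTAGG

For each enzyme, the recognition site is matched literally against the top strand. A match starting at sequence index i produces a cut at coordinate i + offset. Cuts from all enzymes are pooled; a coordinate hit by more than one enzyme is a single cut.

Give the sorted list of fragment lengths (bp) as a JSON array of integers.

[3,3,5,5,6,6,7,7,9,9,10,10,11,13,16,17,18,19]

Per-enzyme occurrences:
  XjeV AGTAG/5: at [13, 31, 36, 58, 94, 103, 140, 147, 157, 162, 168] ⇒ [18, 36, 41, 63, 99, 108, 145, 152, 162, 167, 173]
  CdoIX CATTTGTC/2: at [71, 112, 130] ⇒ [73, 114, 132]
  TgoX TGTCTA/0: at [2, 44, 63, 82, 121] ⇒ [2, 44, 63, 82, 121]

All cut coordinates (distinct, sorted): [2, 18, 36, 41, 44, 63, 73, 82, 99, 108, 114, 121, 132, 145, 152, 162, 167, 173]

Fragment lengths:
  2→18: 16 bp
  18→36: 18 bp
  36→41: 5 bp
  41→44: 3 bp
  44→63: 19 bp
  63→73: 10 bp
  73→82: 9 bp
  82→99: 17 bp
  99→108: 9 bp
  108→114: 6 bp
  114→121: 7 bp
  121→132: 11 bp
  132→145: 13 bp
  145→152: 7 bp
  152→162: 10 bp
  162→167: 5 bp
  167→173: 6 bp
  173→2 (wrap): 174-173+2 = 3 bp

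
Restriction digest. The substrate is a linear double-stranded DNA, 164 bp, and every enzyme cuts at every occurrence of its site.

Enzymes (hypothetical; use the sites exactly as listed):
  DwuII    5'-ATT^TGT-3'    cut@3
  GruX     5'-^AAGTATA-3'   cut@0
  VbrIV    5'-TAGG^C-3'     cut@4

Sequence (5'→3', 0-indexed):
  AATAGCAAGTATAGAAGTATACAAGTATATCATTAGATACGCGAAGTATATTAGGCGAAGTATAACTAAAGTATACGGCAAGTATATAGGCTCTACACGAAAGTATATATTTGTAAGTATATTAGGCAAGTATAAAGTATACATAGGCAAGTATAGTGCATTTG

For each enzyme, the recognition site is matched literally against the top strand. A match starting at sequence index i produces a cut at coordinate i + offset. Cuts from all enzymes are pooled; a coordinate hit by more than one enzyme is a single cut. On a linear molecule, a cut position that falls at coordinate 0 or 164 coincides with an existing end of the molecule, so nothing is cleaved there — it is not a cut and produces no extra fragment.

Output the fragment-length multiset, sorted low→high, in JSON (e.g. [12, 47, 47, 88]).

Per-enzyme occurrences:
  DwuII ATTTGT/3: at [108] ⇒ [111]
  GruX AAGTATA/0: at [6, 14, 22, 43, 57, 68, 79, 100, 114, 127, 134, 148] ⇒ [6, 14, 22, 43, 57, 68, 79, 100, 114, 127, 134, 148]
  VbrIV TAGGC/4: at [51, 86, 122, 143] ⇒ [55, 90, 126, 147]

Pooled cuts: [6, 14, 22, 43, 55, 57, 68, 79, 90, 100, 111, 114, 126, 127, 134, 147, 148]

Fragments:
  [0,6): 6 bp
  [6,14): 8 bp
  [14,22): 8 bp
  [22,43): 21 bp
  [43,55): 12 bp
  [55,57): 2 bp
  [57,68): 11 bp
  [68,79): 11 bp
  [79,90): 11 bp
  [90,100): 10 bp
  [100,111): 11 bp
  [111,114): 3 bp
  [114,126): 12 bp
  [126,127): 1 bp
  [127,134): 7 bp
  [134,147): 13 bp
  [147,148): 1 bp
  [148,164): 16 bp

[1,1,2,3,6,7,8,8,10,11,11,11,11,12,12,13,16,21]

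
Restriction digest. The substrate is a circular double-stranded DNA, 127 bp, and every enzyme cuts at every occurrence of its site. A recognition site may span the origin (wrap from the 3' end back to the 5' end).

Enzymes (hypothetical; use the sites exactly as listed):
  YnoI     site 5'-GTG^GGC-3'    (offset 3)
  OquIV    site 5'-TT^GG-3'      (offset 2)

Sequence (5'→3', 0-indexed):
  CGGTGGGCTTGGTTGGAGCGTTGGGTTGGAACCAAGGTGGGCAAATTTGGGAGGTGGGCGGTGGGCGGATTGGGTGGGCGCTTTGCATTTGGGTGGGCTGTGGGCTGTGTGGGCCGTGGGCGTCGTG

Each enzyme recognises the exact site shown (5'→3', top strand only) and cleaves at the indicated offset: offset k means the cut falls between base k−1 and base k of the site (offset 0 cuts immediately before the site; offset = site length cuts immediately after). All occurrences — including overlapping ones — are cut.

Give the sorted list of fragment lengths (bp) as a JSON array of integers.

[4,5,5,5,5,7,7,7,8,8,8,9,9,12,14,14]

Per-enzyme occurrences:
  YnoI (GTGGGC, off=3): starts [2, 36, 53, 60, 73, 92, 99, 108, 115] → cuts [5, 39, 56, 63, 76, 95, 102, 111, 118]
  OquIV (TTGG, off=2): starts [8, 12, 20, 25, 46, 69, 88] → cuts [10, 14, 22, 27, 48, 71, 90]

Pooled cuts: [5, 10, 14, 22, 27, 39, 48, 56, 63, 71, 76, 90, 95, 102, 111, 118]

Fragment lengths:
  5→10: 5 bp
  10→14: 4 bp
  14→22: 8 bp
  22→27: 5 bp
  27→39: 12 bp
  39→48: 9 bp
  48→56: 8 bp
  56→63: 7 bp
  63→71: 8 bp
  71→76: 5 bp
  76→90: 14 bp
  90→95: 5 bp
  95→102: 7 bp
  102→111: 9 bp
  111→118: 7 bp
  118→5 (wrap): 127-118+5 = 14 bp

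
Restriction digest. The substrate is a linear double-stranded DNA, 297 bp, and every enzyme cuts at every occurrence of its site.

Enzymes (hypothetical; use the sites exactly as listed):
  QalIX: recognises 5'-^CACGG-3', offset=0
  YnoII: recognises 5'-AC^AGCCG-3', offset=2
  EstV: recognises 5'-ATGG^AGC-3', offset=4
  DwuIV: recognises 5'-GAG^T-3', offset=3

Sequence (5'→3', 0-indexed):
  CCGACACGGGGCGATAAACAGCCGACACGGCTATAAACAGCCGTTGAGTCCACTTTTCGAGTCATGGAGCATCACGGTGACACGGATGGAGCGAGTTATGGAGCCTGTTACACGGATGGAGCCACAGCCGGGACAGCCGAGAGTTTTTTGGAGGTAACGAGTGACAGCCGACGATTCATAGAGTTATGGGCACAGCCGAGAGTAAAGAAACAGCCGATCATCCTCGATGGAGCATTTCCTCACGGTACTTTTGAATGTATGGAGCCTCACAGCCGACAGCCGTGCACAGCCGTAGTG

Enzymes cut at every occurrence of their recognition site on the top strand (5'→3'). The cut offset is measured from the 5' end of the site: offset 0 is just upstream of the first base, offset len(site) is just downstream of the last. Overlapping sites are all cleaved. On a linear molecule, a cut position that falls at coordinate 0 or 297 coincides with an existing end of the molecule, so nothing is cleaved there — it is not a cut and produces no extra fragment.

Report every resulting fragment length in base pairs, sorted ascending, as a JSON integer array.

[4,4,5,6,6,6,6,6,7,8,8,9,9,9,9,9,9,9,10,10,10,10,10,13,13,15,18,18,19,22]

Per-enzyme occurrences:
  QalIX CACGG/0: at [4, 25, 72, 80, 110, 240] ⇒ [4, 25, 72, 80, 110, 240]
  YnoII ACAGCCG/2: at [17, 36, 123, 132, 163, 191, 209, 268, 275, 285] ⇒ [19, 38, 125, 134, 165, 193, 211, 270, 277, 287]
  EstV ATGGAGC/4: at [63, 85, 97, 115, 226, 258] ⇒ [67, 89, 101, 119, 230, 262]
  DwuIV GAGT/3: at [45, 58, 92, 140, 158, 180, 199] ⇒ [48, 61, 95, 143, 161, 183, 202]

All cut coordinates (distinct, sorted): [4, 19, 25, 38, 48, 61, 67, 72, 80, 89, 95, 101, 110, 119, 125, 134, 143, 161, 165, 183, 193, 202, 211, 230, 240, 262, 270, 277, 287]

Fragment lengths:
  [0,4): 4 bp
  [4,19): 15 bp
  [19,25): 6 bp
  [25,38): 13 bp
  [38,48): 10 bp
  [48,61): 13 bp
  [61,67): 6 bp
  [67,72): 5 bp
  [72,80): 8 bp
  [80,89): 9 bp
  [89,95): 6 bp
  [95,101): 6 bp
  [101,110): 9 bp
  [110,119): 9 bp
  [119,125): 6 bp
  [125,134): 9 bp
  [134,143): 9 bp
  [143,161): 18 bp
  [161,165): 4 bp
  [165,183): 18 bp
  [183,193): 10 bp
  [193,202): 9 bp
  [202,211): 9 bp
  [211,230): 19 bp
  [230,240): 10 bp
  [240,262): 22 bp
  [262,270): 8 bp
  [270,277): 7 bp
  [277,287): 10 bp
  [287,297): 10 bp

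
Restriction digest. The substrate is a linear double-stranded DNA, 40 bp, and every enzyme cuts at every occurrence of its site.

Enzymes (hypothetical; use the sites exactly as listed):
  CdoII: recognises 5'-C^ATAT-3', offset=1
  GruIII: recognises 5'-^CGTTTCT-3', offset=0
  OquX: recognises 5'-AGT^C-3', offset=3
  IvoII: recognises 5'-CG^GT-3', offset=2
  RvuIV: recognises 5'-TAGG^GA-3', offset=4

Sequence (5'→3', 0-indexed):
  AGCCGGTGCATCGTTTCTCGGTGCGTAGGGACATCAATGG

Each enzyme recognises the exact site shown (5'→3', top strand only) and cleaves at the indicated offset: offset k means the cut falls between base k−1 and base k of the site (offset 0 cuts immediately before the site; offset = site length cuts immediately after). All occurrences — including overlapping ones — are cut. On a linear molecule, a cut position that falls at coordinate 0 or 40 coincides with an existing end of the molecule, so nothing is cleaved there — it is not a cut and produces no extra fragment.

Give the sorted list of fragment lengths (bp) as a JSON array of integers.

Scan for sites:
  CdoII (CATAT, off=1): no sites
  GruIII (CGTTTCT, off=0): starts [11] → cuts [11]
  OquX (AGTC, off=3): no sites
  IvoII (CGGT, off=2): starts [3, 18] → cuts [5, 20]
  RvuIV (TAGGGA, off=4): starts [25] → cuts [29]

All cut coordinates (distinct, sorted): [5, 11, 20, 29]

Fragments:
  [0,5): 5 bp
  [5,11): 6 bp
  [11,20): 9 bp
  [20,29): 9 bp
  [29,40): 11 bp

[5,6,9,9,11]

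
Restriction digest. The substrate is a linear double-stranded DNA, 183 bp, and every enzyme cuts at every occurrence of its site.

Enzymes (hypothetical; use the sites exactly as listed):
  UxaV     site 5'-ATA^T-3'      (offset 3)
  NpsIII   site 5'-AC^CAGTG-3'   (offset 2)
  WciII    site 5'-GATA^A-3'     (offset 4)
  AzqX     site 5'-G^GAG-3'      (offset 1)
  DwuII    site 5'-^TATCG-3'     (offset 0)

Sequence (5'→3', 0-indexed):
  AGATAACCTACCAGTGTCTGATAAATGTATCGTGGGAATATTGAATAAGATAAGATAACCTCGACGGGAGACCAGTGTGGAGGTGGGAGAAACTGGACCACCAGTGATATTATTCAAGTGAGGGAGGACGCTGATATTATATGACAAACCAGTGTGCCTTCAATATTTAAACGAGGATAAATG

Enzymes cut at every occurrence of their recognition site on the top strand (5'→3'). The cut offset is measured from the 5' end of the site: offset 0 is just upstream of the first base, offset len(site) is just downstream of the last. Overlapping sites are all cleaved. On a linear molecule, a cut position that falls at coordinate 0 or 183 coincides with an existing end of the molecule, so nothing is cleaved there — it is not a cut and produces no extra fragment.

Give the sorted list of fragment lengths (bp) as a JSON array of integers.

[4,4,5,5,5,5,6,7,7,8,8,10,12,12,13,13,14,14,15,16]

Site scan:
  UxaV ATAT/3: at [37, 106, 133, 138, 162] ⇒ [40, 109, 136, 141, 165]
  NpsIII ACCAGTG/2: at [9, 70, 99, 147] ⇒ [11, 72, 101, 149]
  WciII GATAA/4: at [1, 19, 48, 53, 175] ⇒ [5, 23, 52, 57, 179]
  AzqX GGAG/1: at [66, 78, 85, 122] ⇒ [67, 79, 86, 123]
  DwuII TATCG/0: at [27] ⇒ [27]

Pooled cuts: [5, 11, 23, 27, 40, 52, 57, 67, 72, 79, 86, 101, 109, 123, 136, 141, 149, 165, 179]

Fragment lengths:
  [0,5): 5 bp
  [5,11): 6 bp
  [11,23): 12 bp
  [23,27): 4 bp
  [27,40): 13 bp
  [40,52): 12 bp
  [52,57): 5 bp
  [57,67): 10 bp
  [67,72): 5 bp
  [72,79): 7 bp
  [79,86): 7 bp
  [86,101): 15 bp
  [101,109): 8 bp
  [109,123): 14 bp
  [123,136): 13 bp
  [136,141): 5 bp
  [141,149): 8 bp
  [149,165): 16 bp
  [165,179): 14 bp
  [179,183): 4 bp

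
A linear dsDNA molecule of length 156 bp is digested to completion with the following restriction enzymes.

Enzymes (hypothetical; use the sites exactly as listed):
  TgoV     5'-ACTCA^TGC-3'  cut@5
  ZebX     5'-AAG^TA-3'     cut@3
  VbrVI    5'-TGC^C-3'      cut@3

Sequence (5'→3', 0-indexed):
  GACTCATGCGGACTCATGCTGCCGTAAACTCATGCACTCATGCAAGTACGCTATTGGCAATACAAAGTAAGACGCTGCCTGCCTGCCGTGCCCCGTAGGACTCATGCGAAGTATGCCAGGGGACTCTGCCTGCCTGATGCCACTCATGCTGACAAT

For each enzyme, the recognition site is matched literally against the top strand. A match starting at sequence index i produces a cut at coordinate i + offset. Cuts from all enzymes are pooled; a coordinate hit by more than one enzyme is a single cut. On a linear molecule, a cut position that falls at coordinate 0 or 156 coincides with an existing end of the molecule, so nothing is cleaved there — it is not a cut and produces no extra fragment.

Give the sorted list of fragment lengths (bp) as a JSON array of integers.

[4,4,4,5,5,6,6,6,6,7,7,8,10,10,10,11,13,13,21]

Scan for sites:
  TgoV (ACTCATGC, off=5): starts [1, 11, 27, 35, 99, 141] → cuts [6, 16, 32, 40, 104, 146]
  ZebX (AAGTA, off=3): starts [43, 64, 108] → cuts [46, 67, 111]
  VbrVI (TGCC, off=3): starts [19, 75, 79, 83, 88, 113, 126, 130, 137] → cuts [22, 78, 82, 86, 91, 116, 129, 133, 140]

Pooled cuts: [6, 16, 22, 32, 40, 46, 67, 78, 82, 86, 91, 104, 111, 116, 129, 133, 140, 146]

Fragment lengths:
  [0,6): 6 bp
  [6,16): 10 bp
  [16,22): 6 bp
  [22,32): 10 bp
  [32,40): 8 bp
  [40,46): 6 bp
  [46,67): 21 bp
  [67,78): 11 bp
  [78,82): 4 bp
  [82,86): 4 bp
  [86,91): 5 bp
  [91,104): 13 bp
  [104,111): 7 bp
  [111,116): 5 bp
  [116,129): 13 bp
  [129,133): 4 bp
  [133,140): 7 bp
  [140,146): 6 bp
  [146,156): 10 bp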